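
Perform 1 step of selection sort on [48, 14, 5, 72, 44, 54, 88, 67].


Initial: [48, 14, 5, 72, 44, 54, 88, 67]
Step 1: min=5 at 2
  Swap: [5, 14, 48, 72, 44, 54, 88, 67]

After 1 step: [5, 14, 48, 72, 44, 54, 88, 67]


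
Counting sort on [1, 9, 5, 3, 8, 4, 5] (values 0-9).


Input: [1, 9, 5, 3, 8, 4, 5]
Counts: [0, 1, 0, 1, 1, 2, 0, 0, 1, 1]

Sorted: [1, 3, 4, 5, 5, 8, 9]


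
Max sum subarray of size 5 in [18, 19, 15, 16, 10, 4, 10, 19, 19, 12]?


[0:5]: 78
[1:6]: 64
[2:7]: 55
[3:8]: 59
[4:9]: 62
[5:10]: 64

Max: 78 at [0:5]


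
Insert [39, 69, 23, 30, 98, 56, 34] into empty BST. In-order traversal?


Insert 39: root
Insert 69: R from 39
Insert 23: L from 39
Insert 30: L from 39 -> R from 23
Insert 98: R from 39 -> R from 69
Insert 56: R from 39 -> L from 69
Insert 34: L from 39 -> R from 23 -> R from 30

In-order: [23, 30, 34, 39, 56, 69, 98]


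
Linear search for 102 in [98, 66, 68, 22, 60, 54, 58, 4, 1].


i=0: 98!=102
i=1: 66!=102
i=2: 68!=102
i=3: 22!=102
i=4: 60!=102
i=5: 54!=102
i=6: 58!=102
i=7: 4!=102
i=8: 1!=102

Not found, 9 comps


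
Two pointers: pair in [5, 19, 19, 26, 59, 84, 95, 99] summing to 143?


lo=0(5)+hi=7(99)=104
lo=1(19)+hi=7(99)=118
lo=2(19)+hi=7(99)=118
lo=3(26)+hi=7(99)=125
lo=4(59)+hi=7(99)=158
lo=4(59)+hi=6(95)=154
lo=4(59)+hi=5(84)=143

Yes: 59+84=143


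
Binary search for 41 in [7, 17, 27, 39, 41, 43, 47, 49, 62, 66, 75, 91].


Step 1: lo=0, hi=11, mid=5, val=43
Step 2: lo=0, hi=4, mid=2, val=27
Step 3: lo=3, hi=4, mid=3, val=39
Step 4: lo=4, hi=4, mid=4, val=41

Found at index 4


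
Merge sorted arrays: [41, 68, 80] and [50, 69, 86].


Take 41 from A
Take 50 from B
Take 68 from A
Take 69 from B
Take 80 from A

Merged: [41, 50, 68, 69, 80, 86]


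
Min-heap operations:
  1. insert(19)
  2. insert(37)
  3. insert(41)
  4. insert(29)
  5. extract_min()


insert(19) -> [19]
insert(37) -> [19, 37]
insert(41) -> [19, 37, 41]
insert(29) -> [19, 29, 41, 37]
extract_min()->19, [29, 37, 41]

Final heap: [29, 37, 41]


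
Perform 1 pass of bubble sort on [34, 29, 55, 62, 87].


Initial: [34, 29, 55, 62, 87]
Pass 1: [29, 34, 55, 62, 87] (1 swaps)

After 1 pass: [29, 34, 55, 62, 87]


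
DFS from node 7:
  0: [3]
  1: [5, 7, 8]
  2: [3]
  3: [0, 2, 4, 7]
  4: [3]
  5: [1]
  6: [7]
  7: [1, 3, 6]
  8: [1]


Visit 7, push [6, 3, 1]
Visit 1, push [8, 5]
Visit 5, push []
Visit 8, push []
Visit 3, push [4, 2, 0]
Visit 0, push []
Visit 2, push []
Visit 4, push []
Visit 6, push []

DFS order: [7, 1, 5, 8, 3, 0, 2, 4, 6]


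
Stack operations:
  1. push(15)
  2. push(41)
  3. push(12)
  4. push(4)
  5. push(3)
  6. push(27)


push(15) -> [15]
push(41) -> [15, 41]
push(12) -> [15, 41, 12]
push(4) -> [15, 41, 12, 4]
push(3) -> [15, 41, 12, 4, 3]
push(27) -> [15, 41, 12, 4, 3, 27]

Final stack: [15, 41, 12, 4, 3, 27]


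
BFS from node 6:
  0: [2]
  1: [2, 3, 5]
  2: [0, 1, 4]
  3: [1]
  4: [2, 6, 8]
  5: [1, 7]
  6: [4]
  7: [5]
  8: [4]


Visit 6, enqueue [4]
Visit 4, enqueue [2, 8]
Visit 2, enqueue [0, 1]
Visit 8, enqueue []
Visit 0, enqueue []
Visit 1, enqueue [3, 5]
Visit 3, enqueue []
Visit 5, enqueue [7]
Visit 7, enqueue []

BFS order: [6, 4, 2, 8, 0, 1, 3, 5, 7]


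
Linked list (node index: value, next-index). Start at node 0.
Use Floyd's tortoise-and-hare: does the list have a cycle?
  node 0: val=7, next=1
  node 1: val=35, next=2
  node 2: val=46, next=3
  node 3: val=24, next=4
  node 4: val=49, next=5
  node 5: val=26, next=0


Floyd's tortoise (slow, +1) and hare (fast, +2):
  init: slow=0, fast=0
  step 1: slow=1, fast=2
  step 2: slow=2, fast=4
  step 3: slow=3, fast=0
  step 4: slow=4, fast=2
  step 5: slow=5, fast=4
  step 6: slow=0, fast=0
  slow == fast at node 0: cycle detected

Cycle: yes


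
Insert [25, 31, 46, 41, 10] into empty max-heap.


Insert 25: [25]
Insert 31: [31, 25]
Insert 46: [46, 25, 31]
Insert 41: [46, 41, 31, 25]
Insert 10: [46, 41, 31, 25, 10]

Final heap: [46, 41, 31, 25, 10]


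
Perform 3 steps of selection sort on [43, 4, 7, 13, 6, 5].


Initial: [43, 4, 7, 13, 6, 5]
Step 1: min=4 at 1
  Swap: [4, 43, 7, 13, 6, 5]
Step 2: min=5 at 5
  Swap: [4, 5, 7, 13, 6, 43]
Step 3: min=6 at 4
  Swap: [4, 5, 6, 13, 7, 43]

After 3 steps: [4, 5, 6, 13, 7, 43]


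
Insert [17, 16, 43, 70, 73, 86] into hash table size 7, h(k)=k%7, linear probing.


Insert 17: h=3 -> slot 3
Insert 16: h=2 -> slot 2
Insert 43: h=1 -> slot 1
Insert 70: h=0 -> slot 0
Insert 73: h=3, 1 probes -> slot 4
Insert 86: h=2, 3 probes -> slot 5

Table: [70, 43, 16, 17, 73, 86, None]


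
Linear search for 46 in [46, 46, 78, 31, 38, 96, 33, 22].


i=0: 46==46 found!

Found at 0, 1 comps


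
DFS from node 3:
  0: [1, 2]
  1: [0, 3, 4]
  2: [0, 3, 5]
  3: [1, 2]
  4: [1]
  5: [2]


Visit 3, push [2, 1]
Visit 1, push [4, 0]
Visit 0, push [2]
Visit 2, push [5]
Visit 5, push []
Visit 4, push []

DFS order: [3, 1, 0, 2, 5, 4]


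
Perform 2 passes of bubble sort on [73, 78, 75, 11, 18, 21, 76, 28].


Initial: [73, 78, 75, 11, 18, 21, 76, 28]
Pass 1: [73, 75, 11, 18, 21, 76, 28, 78] (6 swaps)
Pass 2: [73, 11, 18, 21, 75, 28, 76, 78] (4 swaps)

After 2 passes: [73, 11, 18, 21, 75, 28, 76, 78]


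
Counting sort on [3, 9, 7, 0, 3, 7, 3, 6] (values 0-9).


Input: [3, 9, 7, 0, 3, 7, 3, 6]
Counts: [1, 0, 0, 3, 0, 0, 1, 2, 0, 1]

Sorted: [0, 3, 3, 3, 6, 7, 7, 9]


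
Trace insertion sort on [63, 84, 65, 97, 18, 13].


Initial: [63, 84, 65, 97, 18, 13]
Insert 84: [63, 84, 65, 97, 18, 13]
Insert 65: [63, 65, 84, 97, 18, 13]
Insert 97: [63, 65, 84, 97, 18, 13]
Insert 18: [18, 63, 65, 84, 97, 13]
Insert 13: [13, 18, 63, 65, 84, 97]

Sorted: [13, 18, 63, 65, 84, 97]


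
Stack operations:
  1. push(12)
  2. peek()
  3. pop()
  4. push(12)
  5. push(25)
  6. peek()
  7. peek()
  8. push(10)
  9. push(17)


push(12) -> [12]
peek()->12
pop()->12, []
push(12) -> [12]
push(25) -> [12, 25]
peek()->25
peek()->25
push(10) -> [12, 25, 10]
push(17) -> [12, 25, 10, 17]

Final stack: [12, 25, 10, 17]


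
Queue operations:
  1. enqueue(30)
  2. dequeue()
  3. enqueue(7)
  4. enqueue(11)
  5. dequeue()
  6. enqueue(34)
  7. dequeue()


enqueue(30) -> [30]
dequeue()->30, []
enqueue(7) -> [7]
enqueue(11) -> [7, 11]
dequeue()->7, [11]
enqueue(34) -> [11, 34]
dequeue()->11, [34]

Final queue: [34]


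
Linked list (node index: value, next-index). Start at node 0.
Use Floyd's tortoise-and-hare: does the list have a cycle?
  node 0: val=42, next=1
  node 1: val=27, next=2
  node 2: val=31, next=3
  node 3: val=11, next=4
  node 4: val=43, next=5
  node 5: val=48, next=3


Floyd's tortoise (slow, +1) and hare (fast, +2):
  init: slow=0, fast=0
  step 1: slow=1, fast=2
  step 2: slow=2, fast=4
  step 3: slow=3, fast=3
  slow == fast at node 3: cycle detected

Cycle: yes


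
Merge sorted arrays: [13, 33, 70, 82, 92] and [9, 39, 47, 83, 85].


Take 9 from B
Take 13 from A
Take 33 from A
Take 39 from B
Take 47 from B
Take 70 from A
Take 82 from A
Take 83 from B
Take 85 from B

Merged: [9, 13, 33, 39, 47, 70, 82, 83, 85, 92]


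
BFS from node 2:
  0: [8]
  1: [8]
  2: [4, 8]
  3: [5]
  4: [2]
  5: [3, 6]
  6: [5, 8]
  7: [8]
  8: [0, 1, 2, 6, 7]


Visit 2, enqueue [4, 8]
Visit 4, enqueue []
Visit 8, enqueue [0, 1, 6, 7]
Visit 0, enqueue []
Visit 1, enqueue []
Visit 6, enqueue [5]
Visit 7, enqueue []
Visit 5, enqueue [3]
Visit 3, enqueue []

BFS order: [2, 4, 8, 0, 1, 6, 7, 5, 3]


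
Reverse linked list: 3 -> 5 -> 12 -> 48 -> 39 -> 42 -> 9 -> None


Step 1: curr=3, set curr.next=prev(None) | reversed so far: 3
Step 2: curr=5, set curr.next=prev(3) | reversed so far: 5 -> 3
Step 3: curr=12, set curr.next=prev(5) | reversed so far: 12 -> 5 -> 3
Step 4: curr=48, set curr.next=prev(12) | reversed so far: 48 -> 12 -> 5 -> 3
Step 5: curr=39, set curr.next=prev(48) | reversed so far: 39 -> 48 -> 12 -> 5 -> 3
Step 6: curr=42, set curr.next=prev(39) | reversed so far: 42 -> 39 -> 48 -> 12 -> 5 -> 3
Step 7: curr=9, set curr.next=prev(42) | reversed so far: 9 -> 42 -> 39 -> 48 -> 12 -> 5 -> 3

9 -> 42 -> 39 -> 48 -> 12 -> 5 -> 3 -> None


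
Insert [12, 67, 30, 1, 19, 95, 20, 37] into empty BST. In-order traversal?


Insert 12: root
Insert 67: R from 12
Insert 30: R from 12 -> L from 67
Insert 1: L from 12
Insert 19: R from 12 -> L from 67 -> L from 30
Insert 95: R from 12 -> R from 67
Insert 20: R from 12 -> L from 67 -> L from 30 -> R from 19
Insert 37: R from 12 -> L from 67 -> R from 30

In-order: [1, 12, 19, 20, 30, 37, 67, 95]


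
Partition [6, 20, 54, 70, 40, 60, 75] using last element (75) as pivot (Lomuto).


Pivot: 75
  6 <= 75: advance i (no swap)
  20 <= 75: advance i (no swap)
  54 <= 75: advance i (no swap)
  70 <= 75: advance i (no swap)
  40 <= 75: advance i (no swap)
  60 <= 75: advance i (no swap)
Place pivot at 6: [6, 20, 54, 70, 40, 60, 75]

Partitioned: [6, 20, 54, 70, 40, 60, 75]


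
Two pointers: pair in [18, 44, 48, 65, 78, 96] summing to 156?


lo=0(18)+hi=5(96)=114
lo=1(44)+hi=5(96)=140
lo=2(48)+hi=5(96)=144
lo=3(65)+hi=5(96)=161
lo=3(65)+hi=4(78)=143

No pair found


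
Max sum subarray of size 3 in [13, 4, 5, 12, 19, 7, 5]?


[0:3]: 22
[1:4]: 21
[2:5]: 36
[3:6]: 38
[4:7]: 31

Max: 38 at [3:6]


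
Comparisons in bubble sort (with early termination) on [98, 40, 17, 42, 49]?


Algorithm: bubble sort (with early termination)
Input: [98, 40, 17, 42, 49]
Sorted: [17, 40, 42, 49, 98]

9


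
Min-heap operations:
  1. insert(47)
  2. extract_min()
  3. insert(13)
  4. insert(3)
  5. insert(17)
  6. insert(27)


insert(47) -> [47]
extract_min()->47, []
insert(13) -> [13]
insert(3) -> [3, 13]
insert(17) -> [3, 13, 17]
insert(27) -> [3, 13, 17, 27]

Final heap: [3, 13, 17, 27]


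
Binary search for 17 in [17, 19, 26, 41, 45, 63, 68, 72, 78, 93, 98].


Step 1: lo=0, hi=10, mid=5, val=63
Step 2: lo=0, hi=4, mid=2, val=26
Step 3: lo=0, hi=1, mid=0, val=17

Found at index 0


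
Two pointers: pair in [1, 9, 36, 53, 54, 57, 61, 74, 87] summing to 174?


lo=0(1)+hi=8(87)=88
lo=1(9)+hi=8(87)=96
lo=2(36)+hi=8(87)=123
lo=3(53)+hi=8(87)=140
lo=4(54)+hi=8(87)=141
lo=5(57)+hi=8(87)=144
lo=6(61)+hi=8(87)=148
lo=7(74)+hi=8(87)=161

No pair found


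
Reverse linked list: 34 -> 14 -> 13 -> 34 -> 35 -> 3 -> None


Step 1: curr=34, set curr.next=prev(None) | reversed so far: 34
Step 2: curr=14, set curr.next=prev(34) | reversed so far: 14 -> 34
Step 3: curr=13, set curr.next=prev(14) | reversed so far: 13 -> 14 -> 34
Step 4: curr=34, set curr.next=prev(13) | reversed so far: 34 -> 13 -> 14 -> 34
Step 5: curr=35, set curr.next=prev(34) | reversed so far: 35 -> 34 -> 13 -> 14 -> 34
Step 6: curr=3, set curr.next=prev(35) | reversed so far: 3 -> 35 -> 34 -> 13 -> 14 -> 34

3 -> 35 -> 34 -> 13 -> 14 -> 34 -> None


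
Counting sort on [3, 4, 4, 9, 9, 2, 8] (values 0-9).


Input: [3, 4, 4, 9, 9, 2, 8]
Counts: [0, 0, 1, 1, 2, 0, 0, 0, 1, 2]

Sorted: [2, 3, 4, 4, 8, 9, 9]


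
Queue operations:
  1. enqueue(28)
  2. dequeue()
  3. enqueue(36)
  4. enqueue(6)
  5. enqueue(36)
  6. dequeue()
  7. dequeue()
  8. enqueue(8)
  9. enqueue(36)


enqueue(28) -> [28]
dequeue()->28, []
enqueue(36) -> [36]
enqueue(6) -> [36, 6]
enqueue(36) -> [36, 6, 36]
dequeue()->36, [6, 36]
dequeue()->6, [36]
enqueue(8) -> [36, 8]
enqueue(36) -> [36, 8, 36]

Final queue: [36, 8, 36]


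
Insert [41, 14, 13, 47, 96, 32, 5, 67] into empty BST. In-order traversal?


Insert 41: root
Insert 14: L from 41
Insert 13: L from 41 -> L from 14
Insert 47: R from 41
Insert 96: R from 41 -> R from 47
Insert 32: L from 41 -> R from 14
Insert 5: L from 41 -> L from 14 -> L from 13
Insert 67: R from 41 -> R from 47 -> L from 96

In-order: [5, 13, 14, 32, 41, 47, 67, 96]


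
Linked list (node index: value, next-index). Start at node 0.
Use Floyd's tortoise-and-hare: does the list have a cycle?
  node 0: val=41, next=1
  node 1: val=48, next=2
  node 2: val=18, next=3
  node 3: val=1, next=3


Floyd's tortoise (slow, +1) and hare (fast, +2):
  init: slow=0, fast=0
  step 1: slow=1, fast=2
  step 2: slow=2, fast=3
  step 3: slow=3, fast=3
  slow == fast at node 3: cycle detected

Cycle: yes


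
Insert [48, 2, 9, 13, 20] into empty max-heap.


Insert 48: [48]
Insert 2: [48, 2]
Insert 9: [48, 2, 9]
Insert 13: [48, 13, 9, 2]
Insert 20: [48, 20, 9, 2, 13]

Final heap: [48, 20, 9, 2, 13]


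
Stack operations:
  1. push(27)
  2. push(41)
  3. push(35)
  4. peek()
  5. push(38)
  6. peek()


push(27) -> [27]
push(41) -> [27, 41]
push(35) -> [27, 41, 35]
peek()->35
push(38) -> [27, 41, 35, 38]
peek()->38

Final stack: [27, 41, 35, 38]


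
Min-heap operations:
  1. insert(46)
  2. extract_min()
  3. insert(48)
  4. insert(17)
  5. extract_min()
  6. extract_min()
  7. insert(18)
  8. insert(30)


insert(46) -> [46]
extract_min()->46, []
insert(48) -> [48]
insert(17) -> [17, 48]
extract_min()->17, [48]
extract_min()->48, []
insert(18) -> [18]
insert(30) -> [18, 30]

Final heap: [18, 30]


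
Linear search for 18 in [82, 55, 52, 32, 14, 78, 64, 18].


i=0: 82!=18
i=1: 55!=18
i=2: 52!=18
i=3: 32!=18
i=4: 14!=18
i=5: 78!=18
i=6: 64!=18
i=7: 18==18 found!

Found at 7, 8 comps


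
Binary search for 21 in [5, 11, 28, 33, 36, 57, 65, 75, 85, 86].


Step 1: lo=0, hi=9, mid=4, val=36
Step 2: lo=0, hi=3, mid=1, val=11
Step 3: lo=2, hi=3, mid=2, val=28

Not found


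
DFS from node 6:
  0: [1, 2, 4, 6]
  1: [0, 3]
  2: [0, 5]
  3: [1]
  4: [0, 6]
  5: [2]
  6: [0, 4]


Visit 6, push [4, 0]
Visit 0, push [4, 2, 1]
Visit 1, push [3]
Visit 3, push []
Visit 2, push [5]
Visit 5, push []
Visit 4, push []

DFS order: [6, 0, 1, 3, 2, 5, 4]


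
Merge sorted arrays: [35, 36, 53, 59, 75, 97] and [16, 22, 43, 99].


Take 16 from B
Take 22 from B
Take 35 from A
Take 36 from A
Take 43 from B
Take 53 from A
Take 59 from A
Take 75 from A
Take 97 from A

Merged: [16, 22, 35, 36, 43, 53, 59, 75, 97, 99]


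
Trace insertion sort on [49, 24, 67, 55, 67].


Initial: [49, 24, 67, 55, 67]
Insert 24: [24, 49, 67, 55, 67]
Insert 67: [24, 49, 67, 55, 67]
Insert 55: [24, 49, 55, 67, 67]
Insert 67: [24, 49, 55, 67, 67]

Sorted: [24, 49, 55, 67, 67]


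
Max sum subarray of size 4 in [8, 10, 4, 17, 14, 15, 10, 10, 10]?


[0:4]: 39
[1:5]: 45
[2:6]: 50
[3:7]: 56
[4:8]: 49
[5:9]: 45

Max: 56 at [3:7]


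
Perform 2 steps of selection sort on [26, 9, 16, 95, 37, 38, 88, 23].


Initial: [26, 9, 16, 95, 37, 38, 88, 23]
Step 1: min=9 at 1
  Swap: [9, 26, 16, 95, 37, 38, 88, 23]
Step 2: min=16 at 2
  Swap: [9, 16, 26, 95, 37, 38, 88, 23]

After 2 steps: [9, 16, 26, 95, 37, 38, 88, 23]


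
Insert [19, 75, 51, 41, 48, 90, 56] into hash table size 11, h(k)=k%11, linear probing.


Insert 19: h=8 -> slot 8
Insert 75: h=9 -> slot 9
Insert 51: h=7 -> slot 7
Insert 41: h=8, 2 probes -> slot 10
Insert 48: h=4 -> slot 4
Insert 90: h=2 -> slot 2
Insert 56: h=1 -> slot 1

Table: [None, 56, 90, None, 48, None, None, 51, 19, 75, 41]


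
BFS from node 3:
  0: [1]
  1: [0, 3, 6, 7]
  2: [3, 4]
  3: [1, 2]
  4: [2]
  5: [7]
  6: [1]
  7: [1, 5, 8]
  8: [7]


Visit 3, enqueue [1, 2]
Visit 1, enqueue [0, 6, 7]
Visit 2, enqueue [4]
Visit 0, enqueue []
Visit 6, enqueue []
Visit 7, enqueue [5, 8]
Visit 4, enqueue []
Visit 5, enqueue []
Visit 8, enqueue []

BFS order: [3, 1, 2, 0, 6, 7, 4, 5, 8]


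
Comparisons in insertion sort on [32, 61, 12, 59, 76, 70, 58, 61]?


Algorithm: insertion sort
Input: [32, 61, 12, 59, 76, 70, 58, 61]
Sorted: [12, 32, 58, 59, 61, 61, 70, 76]

16


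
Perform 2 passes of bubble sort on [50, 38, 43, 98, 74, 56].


Initial: [50, 38, 43, 98, 74, 56]
Pass 1: [38, 43, 50, 74, 56, 98] (4 swaps)
Pass 2: [38, 43, 50, 56, 74, 98] (1 swaps)

After 2 passes: [38, 43, 50, 56, 74, 98]


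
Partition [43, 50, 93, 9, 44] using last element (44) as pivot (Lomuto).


Pivot: 44
  43 <= 44: advance i (no swap)
  9 <= 44: swap -> [43, 9, 93, 50, 44]
Place pivot at 2: [43, 9, 44, 50, 93]

Partitioned: [43, 9, 44, 50, 93]


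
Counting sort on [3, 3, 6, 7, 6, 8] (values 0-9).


Input: [3, 3, 6, 7, 6, 8]
Counts: [0, 0, 0, 2, 0, 0, 2, 1, 1, 0]

Sorted: [3, 3, 6, 6, 7, 8]


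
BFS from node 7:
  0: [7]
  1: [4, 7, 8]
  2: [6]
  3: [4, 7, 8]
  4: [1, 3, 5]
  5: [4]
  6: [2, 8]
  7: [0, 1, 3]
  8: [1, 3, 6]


Visit 7, enqueue [0, 1, 3]
Visit 0, enqueue []
Visit 1, enqueue [4, 8]
Visit 3, enqueue []
Visit 4, enqueue [5]
Visit 8, enqueue [6]
Visit 5, enqueue []
Visit 6, enqueue [2]
Visit 2, enqueue []

BFS order: [7, 0, 1, 3, 4, 8, 5, 6, 2]


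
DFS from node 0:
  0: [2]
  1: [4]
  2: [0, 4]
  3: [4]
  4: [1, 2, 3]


Visit 0, push [2]
Visit 2, push [4]
Visit 4, push [3, 1]
Visit 1, push []
Visit 3, push []

DFS order: [0, 2, 4, 1, 3]


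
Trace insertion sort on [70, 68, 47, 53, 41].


Initial: [70, 68, 47, 53, 41]
Insert 68: [68, 70, 47, 53, 41]
Insert 47: [47, 68, 70, 53, 41]
Insert 53: [47, 53, 68, 70, 41]
Insert 41: [41, 47, 53, 68, 70]

Sorted: [41, 47, 53, 68, 70]


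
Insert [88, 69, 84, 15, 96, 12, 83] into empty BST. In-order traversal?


Insert 88: root
Insert 69: L from 88
Insert 84: L from 88 -> R from 69
Insert 15: L from 88 -> L from 69
Insert 96: R from 88
Insert 12: L from 88 -> L from 69 -> L from 15
Insert 83: L from 88 -> R from 69 -> L from 84

In-order: [12, 15, 69, 83, 84, 88, 96]


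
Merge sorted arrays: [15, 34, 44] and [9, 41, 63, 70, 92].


Take 9 from B
Take 15 from A
Take 34 from A
Take 41 from B
Take 44 from A

Merged: [9, 15, 34, 41, 44, 63, 70, 92]


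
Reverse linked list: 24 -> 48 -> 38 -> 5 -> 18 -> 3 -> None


Step 1: curr=24, set curr.next=prev(None) | reversed so far: 24
Step 2: curr=48, set curr.next=prev(24) | reversed so far: 48 -> 24
Step 3: curr=38, set curr.next=prev(48) | reversed so far: 38 -> 48 -> 24
Step 4: curr=5, set curr.next=prev(38) | reversed so far: 5 -> 38 -> 48 -> 24
Step 5: curr=18, set curr.next=prev(5) | reversed so far: 18 -> 5 -> 38 -> 48 -> 24
Step 6: curr=3, set curr.next=prev(18) | reversed so far: 3 -> 18 -> 5 -> 38 -> 48 -> 24

3 -> 18 -> 5 -> 38 -> 48 -> 24 -> None


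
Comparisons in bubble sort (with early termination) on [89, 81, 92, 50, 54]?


Algorithm: bubble sort (with early termination)
Input: [89, 81, 92, 50, 54]
Sorted: [50, 54, 81, 89, 92]

10


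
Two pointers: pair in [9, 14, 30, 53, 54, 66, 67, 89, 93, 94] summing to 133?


lo=0(9)+hi=9(94)=103
lo=1(14)+hi=9(94)=108
lo=2(30)+hi=9(94)=124
lo=3(53)+hi=9(94)=147
lo=3(53)+hi=8(93)=146
lo=3(53)+hi=7(89)=142
lo=3(53)+hi=6(67)=120
lo=4(54)+hi=6(67)=121
lo=5(66)+hi=6(67)=133

Yes: 66+67=133


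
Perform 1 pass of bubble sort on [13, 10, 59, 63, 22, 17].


Initial: [13, 10, 59, 63, 22, 17]
Pass 1: [10, 13, 59, 22, 17, 63] (3 swaps)

After 1 pass: [10, 13, 59, 22, 17, 63]


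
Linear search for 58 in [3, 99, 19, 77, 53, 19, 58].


i=0: 3!=58
i=1: 99!=58
i=2: 19!=58
i=3: 77!=58
i=4: 53!=58
i=5: 19!=58
i=6: 58==58 found!

Found at 6, 7 comps


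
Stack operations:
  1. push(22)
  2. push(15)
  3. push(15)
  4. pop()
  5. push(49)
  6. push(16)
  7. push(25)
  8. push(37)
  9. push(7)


push(22) -> [22]
push(15) -> [22, 15]
push(15) -> [22, 15, 15]
pop()->15, [22, 15]
push(49) -> [22, 15, 49]
push(16) -> [22, 15, 49, 16]
push(25) -> [22, 15, 49, 16, 25]
push(37) -> [22, 15, 49, 16, 25, 37]
push(7) -> [22, 15, 49, 16, 25, 37, 7]

Final stack: [22, 15, 49, 16, 25, 37, 7]


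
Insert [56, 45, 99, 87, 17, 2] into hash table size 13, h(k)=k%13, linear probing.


Insert 56: h=4 -> slot 4
Insert 45: h=6 -> slot 6
Insert 99: h=8 -> slot 8
Insert 87: h=9 -> slot 9
Insert 17: h=4, 1 probes -> slot 5
Insert 2: h=2 -> slot 2

Table: [None, None, 2, None, 56, 17, 45, None, 99, 87, None, None, None]


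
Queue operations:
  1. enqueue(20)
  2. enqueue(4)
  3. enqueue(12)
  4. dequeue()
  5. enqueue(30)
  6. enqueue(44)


enqueue(20) -> [20]
enqueue(4) -> [20, 4]
enqueue(12) -> [20, 4, 12]
dequeue()->20, [4, 12]
enqueue(30) -> [4, 12, 30]
enqueue(44) -> [4, 12, 30, 44]

Final queue: [4, 12, 30, 44]


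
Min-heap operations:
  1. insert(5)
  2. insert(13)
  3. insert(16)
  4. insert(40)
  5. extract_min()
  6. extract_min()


insert(5) -> [5]
insert(13) -> [5, 13]
insert(16) -> [5, 13, 16]
insert(40) -> [5, 13, 16, 40]
extract_min()->5, [13, 40, 16]
extract_min()->13, [16, 40]

Final heap: [16, 40]


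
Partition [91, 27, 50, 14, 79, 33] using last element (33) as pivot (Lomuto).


Pivot: 33
  27 <= 33: swap -> [27, 91, 50, 14, 79, 33]
  14 <= 33: swap -> [27, 14, 50, 91, 79, 33]
Place pivot at 2: [27, 14, 33, 91, 79, 50]

Partitioned: [27, 14, 33, 91, 79, 50]


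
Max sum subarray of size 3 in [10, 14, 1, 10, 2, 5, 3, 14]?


[0:3]: 25
[1:4]: 25
[2:5]: 13
[3:6]: 17
[4:7]: 10
[5:8]: 22

Max: 25 at [0:3]


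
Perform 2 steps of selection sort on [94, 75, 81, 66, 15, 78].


Initial: [94, 75, 81, 66, 15, 78]
Step 1: min=15 at 4
  Swap: [15, 75, 81, 66, 94, 78]
Step 2: min=66 at 3
  Swap: [15, 66, 81, 75, 94, 78]

After 2 steps: [15, 66, 81, 75, 94, 78]


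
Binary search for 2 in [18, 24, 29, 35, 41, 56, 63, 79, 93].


Step 1: lo=0, hi=8, mid=4, val=41
Step 2: lo=0, hi=3, mid=1, val=24
Step 3: lo=0, hi=0, mid=0, val=18

Not found


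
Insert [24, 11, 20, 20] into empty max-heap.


Insert 24: [24]
Insert 11: [24, 11]
Insert 20: [24, 11, 20]
Insert 20: [24, 20, 20, 11]

Final heap: [24, 20, 20, 11]


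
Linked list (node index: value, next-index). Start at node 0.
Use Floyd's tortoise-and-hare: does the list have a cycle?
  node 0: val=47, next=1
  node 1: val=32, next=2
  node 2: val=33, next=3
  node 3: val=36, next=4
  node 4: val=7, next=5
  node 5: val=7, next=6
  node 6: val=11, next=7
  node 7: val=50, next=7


Floyd's tortoise (slow, +1) and hare (fast, +2):
  init: slow=0, fast=0
  step 1: slow=1, fast=2
  step 2: slow=2, fast=4
  step 3: slow=3, fast=6
  step 4: slow=4, fast=7
  step 5: slow=5, fast=7
  step 6: slow=6, fast=7
  step 7: slow=7, fast=7
  slow == fast at node 7: cycle detected

Cycle: yes


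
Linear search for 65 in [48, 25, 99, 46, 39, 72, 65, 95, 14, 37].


i=0: 48!=65
i=1: 25!=65
i=2: 99!=65
i=3: 46!=65
i=4: 39!=65
i=5: 72!=65
i=6: 65==65 found!

Found at 6, 7 comps


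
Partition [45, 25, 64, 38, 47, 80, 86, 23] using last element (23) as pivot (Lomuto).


Pivot: 23
Place pivot at 0: [23, 25, 64, 38, 47, 80, 86, 45]

Partitioned: [23, 25, 64, 38, 47, 80, 86, 45]


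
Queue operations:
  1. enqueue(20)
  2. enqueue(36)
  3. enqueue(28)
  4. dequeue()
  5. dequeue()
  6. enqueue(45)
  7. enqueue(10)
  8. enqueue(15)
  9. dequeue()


enqueue(20) -> [20]
enqueue(36) -> [20, 36]
enqueue(28) -> [20, 36, 28]
dequeue()->20, [36, 28]
dequeue()->36, [28]
enqueue(45) -> [28, 45]
enqueue(10) -> [28, 45, 10]
enqueue(15) -> [28, 45, 10, 15]
dequeue()->28, [45, 10, 15]

Final queue: [45, 10, 15]


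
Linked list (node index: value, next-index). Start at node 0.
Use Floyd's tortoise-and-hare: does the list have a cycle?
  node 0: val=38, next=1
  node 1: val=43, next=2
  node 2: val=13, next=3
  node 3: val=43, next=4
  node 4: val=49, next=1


Floyd's tortoise (slow, +1) and hare (fast, +2):
  init: slow=0, fast=0
  step 1: slow=1, fast=2
  step 2: slow=2, fast=4
  step 3: slow=3, fast=2
  step 4: slow=4, fast=4
  slow == fast at node 4: cycle detected

Cycle: yes


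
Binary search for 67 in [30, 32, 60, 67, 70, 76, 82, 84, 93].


Step 1: lo=0, hi=8, mid=4, val=70
Step 2: lo=0, hi=3, mid=1, val=32
Step 3: lo=2, hi=3, mid=2, val=60
Step 4: lo=3, hi=3, mid=3, val=67

Found at index 3


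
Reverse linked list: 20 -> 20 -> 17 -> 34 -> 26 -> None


Step 1: curr=20, set curr.next=prev(None) | reversed so far: 20
Step 2: curr=20, set curr.next=prev(20) | reversed so far: 20 -> 20
Step 3: curr=17, set curr.next=prev(20) | reversed so far: 17 -> 20 -> 20
Step 4: curr=34, set curr.next=prev(17) | reversed so far: 34 -> 17 -> 20 -> 20
Step 5: curr=26, set curr.next=prev(34) | reversed so far: 26 -> 34 -> 17 -> 20 -> 20

26 -> 34 -> 17 -> 20 -> 20 -> None


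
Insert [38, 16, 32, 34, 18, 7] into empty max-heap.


Insert 38: [38]
Insert 16: [38, 16]
Insert 32: [38, 16, 32]
Insert 34: [38, 34, 32, 16]
Insert 18: [38, 34, 32, 16, 18]
Insert 7: [38, 34, 32, 16, 18, 7]

Final heap: [38, 34, 32, 16, 18, 7]


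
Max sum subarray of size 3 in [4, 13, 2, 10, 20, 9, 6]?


[0:3]: 19
[1:4]: 25
[2:5]: 32
[3:6]: 39
[4:7]: 35

Max: 39 at [3:6]


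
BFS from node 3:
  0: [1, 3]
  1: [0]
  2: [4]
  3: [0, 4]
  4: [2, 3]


Visit 3, enqueue [0, 4]
Visit 0, enqueue [1]
Visit 4, enqueue [2]
Visit 1, enqueue []
Visit 2, enqueue []

BFS order: [3, 0, 4, 1, 2]


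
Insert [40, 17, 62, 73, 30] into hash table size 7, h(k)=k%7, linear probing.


Insert 40: h=5 -> slot 5
Insert 17: h=3 -> slot 3
Insert 62: h=6 -> slot 6
Insert 73: h=3, 1 probes -> slot 4
Insert 30: h=2 -> slot 2

Table: [None, None, 30, 17, 73, 40, 62]


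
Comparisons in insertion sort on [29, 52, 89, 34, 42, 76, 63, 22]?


Algorithm: insertion sort
Input: [29, 52, 89, 34, 42, 76, 63, 22]
Sorted: [22, 29, 34, 42, 52, 63, 76, 89]

20


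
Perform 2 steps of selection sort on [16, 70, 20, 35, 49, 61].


Initial: [16, 70, 20, 35, 49, 61]
Step 1: min=16 at 0
  Swap: [16, 70, 20, 35, 49, 61]
Step 2: min=20 at 2
  Swap: [16, 20, 70, 35, 49, 61]

After 2 steps: [16, 20, 70, 35, 49, 61]


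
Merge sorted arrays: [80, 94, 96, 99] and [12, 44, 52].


Take 12 from B
Take 44 from B
Take 52 from B

Merged: [12, 44, 52, 80, 94, 96, 99]


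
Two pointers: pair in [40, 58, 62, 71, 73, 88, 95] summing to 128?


lo=0(40)+hi=6(95)=135
lo=0(40)+hi=5(88)=128

Yes: 40+88=128


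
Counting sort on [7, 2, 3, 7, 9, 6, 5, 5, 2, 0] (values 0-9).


Input: [7, 2, 3, 7, 9, 6, 5, 5, 2, 0]
Counts: [1, 0, 2, 1, 0, 2, 1, 2, 0, 1]

Sorted: [0, 2, 2, 3, 5, 5, 6, 7, 7, 9]


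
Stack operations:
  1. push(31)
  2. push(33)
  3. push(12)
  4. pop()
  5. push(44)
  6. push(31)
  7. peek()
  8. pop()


push(31) -> [31]
push(33) -> [31, 33]
push(12) -> [31, 33, 12]
pop()->12, [31, 33]
push(44) -> [31, 33, 44]
push(31) -> [31, 33, 44, 31]
peek()->31
pop()->31, [31, 33, 44]

Final stack: [31, 33, 44]


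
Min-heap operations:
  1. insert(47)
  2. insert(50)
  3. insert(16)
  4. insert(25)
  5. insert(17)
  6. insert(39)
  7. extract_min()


insert(47) -> [47]
insert(50) -> [47, 50]
insert(16) -> [16, 50, 47]
insert(25) -> [16, 25, 47, 50]
insert(17) -> [16, 17, 47, 50, 25]
insert(39) -> [16, 17, 39, 50, 25, 47]
extract_min()->16, [17, 25, 39, 50, 47]

Final heap: [17, 25, 39, 50, 47]


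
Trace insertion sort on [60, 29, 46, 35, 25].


Initial: [60, 29, 46, 35, 25]
Insert 29: [29, 60, 46, 35, 25]
Insert 46: [29, 46, 60, 35, 25]
Insert 35: [29, 35, 46, 60, 25]
Insert 25: [25, 29, 35, 46, 60]

Sorted: [25, 29, 35, 46, 60]


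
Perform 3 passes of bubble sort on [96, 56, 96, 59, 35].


Initial: [96, 56, 96, 59, 35]
Pass 1: [56, 96, 59, 35, 96] (3 swaps)
Pass 2: [56, 59, 35, 96, 96] (2 swaps)
Pass 3: [56, 35, 59, 96, 96] (1 swaps)

After 3 passes: [56, 35, 59, 96, 96]


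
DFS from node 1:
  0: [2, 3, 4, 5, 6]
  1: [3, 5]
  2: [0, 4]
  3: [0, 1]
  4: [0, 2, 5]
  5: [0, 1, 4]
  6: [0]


Visit 1, push [5, 3]
Visit 3, push [0]
Visit 0, push [6, 5, 4, 2]
Visit 2, push [4]
Visit 4, push [5]
Visit 5, push []
Visit 6, push []

DFS order: [1, 3, 0, 2, 4, 5, 6]


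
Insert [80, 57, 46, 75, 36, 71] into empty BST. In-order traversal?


Insert 80: root
Insert 57: L from 80
Insert 46: L from 80 -> L from 57
Insert 75: L from 80 -> R from 57
Insert 36: L from 80 -> L from 57 -> L from 46
Insert 71: L from 80 -> R from 57 -> L from 75

In-order: [36, 46, 57, 71, 75, 80]


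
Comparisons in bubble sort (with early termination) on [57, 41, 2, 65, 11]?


Algorithm: bubble sort (with early termination)
Input: [57, 41, 2, 65, 11]
Sorted: [2, 11, 41, 57, 65]

10


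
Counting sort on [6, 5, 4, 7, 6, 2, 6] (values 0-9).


Input: [6, 5, 4, 7, 6, 2, 6]
Counts: [0, 0, 1, 0, 1, 1, 3, 1, 0, 0]

Sorted: [2, 4, 5, 6, 6, 6, 7]


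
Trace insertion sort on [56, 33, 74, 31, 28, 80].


Initial: [56, 33, 74, 31, 28, 80]
Insert 33: [33, 56, 74, 31, 28, 80]
Insert 74: [33, 56, 74, 31, 28, 80]
Insert 31: [31, 33, 56, 74, 28, 80]
Insert 28: [28, 31, 33, 56, 74, 80]
Insert 80: [28, 31, 33, 56, 74, 80]

Sorted: [28, 31, 33, 56, 74, 80]


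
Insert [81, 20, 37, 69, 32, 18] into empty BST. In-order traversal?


Insert 81: root
Insert 20: L from 81
Insert 37: L from 81 -> R from 20
Insert 69: L from 81 -> R from 20 -> R from 37
Insert 32: L from 81 -> R from 20 -> L from 37
Insert 18: L from 81 -> L from 20

In-order: [18, 20, 32, 37, 69, 81]


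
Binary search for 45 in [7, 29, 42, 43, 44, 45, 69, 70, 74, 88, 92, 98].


Step 1: lo=0, hi=11, mid=5, val=45

Found at index 5


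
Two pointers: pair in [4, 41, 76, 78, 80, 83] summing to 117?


lo=0(4)+hi=5(83)=87
lo=1(41)+hi=5(83)=124
lo=1(41)+hi=4(80)=121
lo=1(41)+hi=3(78)=119
lo=1(41)+hi=2(76)=117

Yes: 41+76=117


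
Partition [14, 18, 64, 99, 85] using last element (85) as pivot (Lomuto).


Pivot: 85
  14 <= 85: advance i (no swap)
  18 <= 85: advance i (no swap)
  64 <= 85: advance i (no swap)
Place pivot at 3: [14, 18, 64, 85, 99]

Partitioned: [14, 18, 64, 85, 99]


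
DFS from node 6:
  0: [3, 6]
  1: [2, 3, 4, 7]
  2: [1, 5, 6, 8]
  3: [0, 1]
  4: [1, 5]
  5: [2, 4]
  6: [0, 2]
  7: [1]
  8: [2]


Visit 6, push [2, 0]
Visit 0, push [3]
Visit 3, push [1]
Visit 1, push [7, 4, 2]
Visit 2, push [8, 5]
Visit 5, push [4]
Visit 4, push []
Visit 8, push []
Visit 7, push []

DFS order: [6, 0, 3, 1, 2, 5, 4, 8, 7]


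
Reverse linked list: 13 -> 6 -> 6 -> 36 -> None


Step 1: curr=13, set curr.next=prev(None) | reversed so far: 13
Step 2: curr=6, set curr.next=prev(13) | reversed so far: 6 -> 13
Step 3: curr=6, set curr.next=prev(6) | reversed so far: 6 -> 6 -> 13
Step 4: curr=36, set curr.next=prev(6) | reversed so far: 36 -> 6 -> 6 -> 13

36 -> 6 -> 6 -> 13 -> None


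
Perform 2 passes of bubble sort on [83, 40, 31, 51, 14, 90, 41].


Initial: [83, 40, 31, 51, 14, 90, 41]
Pass 1: [40, 31, 51, 14, 83, 41, 90] (5 swaps)
Pass 2: [31, 40, 14, 51, 41, 83, 90] (3 swaps)

After 2 passes: [31, 40, 14, 51, 41, 83, 90]


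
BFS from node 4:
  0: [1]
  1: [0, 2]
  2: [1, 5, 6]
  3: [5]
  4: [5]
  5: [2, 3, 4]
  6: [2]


Visit 4, enqueue [5]
Visit 5, enqueue [2, 3]
Visit 2, enqueue [1, 6]
Visit 3, enqueue []
Visit 1, enqueue [0]
Visit 6, enqueue []
Visit 0, enqueue []

BFS order: [4, 5, 2, 3, 1, 6, 0]


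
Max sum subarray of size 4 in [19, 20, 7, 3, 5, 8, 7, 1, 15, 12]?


[0:4]: 49
[1:5]: 35
[2:6]: 23
[3:7]: 23
[4:8]: 21
[5:9]: 31
[6:10]: 35

Max: 49 at [0:4]


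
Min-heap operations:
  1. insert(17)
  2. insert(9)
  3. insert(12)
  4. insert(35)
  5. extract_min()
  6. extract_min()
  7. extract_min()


insert(17) -> [17]
insert(9) -> [9, 17]
insert(12) -> [9, 17, 12]
insert(35) -> [9, 17, 12, 35]
extract_min()->9, [12, 17, 35]
extract_min()->12, [17, 35]
extract_min()->17, [35]

Final heap: [35]


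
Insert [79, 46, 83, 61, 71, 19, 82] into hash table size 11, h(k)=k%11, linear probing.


Insert 79: h=2 -> slot 2
Insert 46: h=2, 1 probes -> slot 3
Insert 83: h=6 -> slot 6
Insert 61: h=6, 1 probes -> slot 7
Insert 71: h=5 -> slot 5
Insert 19: h=8 -> slot 8
Insert 82: h=5, 4 probes -> slot 9

Table: [None, None, 79, 46, None, 71, 83, 61, 19, 82, None]


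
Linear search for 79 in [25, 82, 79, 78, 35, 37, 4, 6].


i=0: 25!=79
i=1: 82!=79
i=2: 79==79 found!

Found at 2, 3 comps


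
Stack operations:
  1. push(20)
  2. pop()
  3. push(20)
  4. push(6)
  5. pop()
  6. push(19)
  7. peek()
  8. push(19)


push(20) -> [20]
pop()->20, []
push(20) -> [20]
push(6) -> [20, 6]
pop()->6, [20]
push(19) -> [20, 19]
peek()->19
push(19) -> [20, 19, 19]

Final stack: [20, 19, 19]


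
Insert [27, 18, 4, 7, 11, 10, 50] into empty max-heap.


Insert 27: [27]
Insert 18: [27, 18]
Insert 4: [27, 18, 4]
Insert 7: [27, 18, 4, 7]
Insert 11: [27, 18, 4, 7, 11]
Insert 10: [27, 18, 10, 7, 11, 4]
Insert 50: [50, 18, 27, 7, 11, 4, 10]

Final heap: [50, 18, 27, 7, 11, 4, 10]


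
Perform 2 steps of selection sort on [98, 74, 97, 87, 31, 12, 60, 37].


Initial: [98, 74, 97, 87, 31, 12, 60, 37]
Step 1: min=12 at 5
  Swap: [12, 74, 97, 87, 31, 98, 60, 37]
Step 2: min=31 at 4
  Swap: [12, 31, 97, 87, 74, 98, 60, 37]

After 2 steps: [12, 31, 97, 87, 74, 98, 60, 37]


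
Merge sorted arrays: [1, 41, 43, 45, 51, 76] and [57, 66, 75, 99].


Take 1 from A
Take 41 from A
Take 43 from A
Take 45 from A
Take 51 from A
Take 57 from B
Take 66 from B
Take 75 from B
Take 76 from A

Merged: [1, 41, 43, 45, 51, 57, 66, 75, 76, 99]


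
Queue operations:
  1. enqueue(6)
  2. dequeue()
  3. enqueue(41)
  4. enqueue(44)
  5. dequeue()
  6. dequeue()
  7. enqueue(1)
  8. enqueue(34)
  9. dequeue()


enqueue(6) -> [6]
dequeue()->6, []
enqueue(41) -> [41]
enqueue(44) -> [41, 44]
dequeue()->41, [44]
dequeue()->44, []
enqueue(1) -> [1]
enqueue(34) -> [1, 34]
dequeue()->1, [34]

Final queue: [34]


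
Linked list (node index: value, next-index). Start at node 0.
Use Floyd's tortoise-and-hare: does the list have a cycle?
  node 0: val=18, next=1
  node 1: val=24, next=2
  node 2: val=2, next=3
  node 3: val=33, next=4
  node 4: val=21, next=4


Floyd's tortoise (slow, +1) and hare (fast, +2):
  init: slow=0, fast=0
  step 1: slow=1, fast=2
  step 2: slow=2, fast=4
  step 3: slow=3, fast=4
  step 4: slow=4, fast=4
  slow == fast at node 4: cycle detected

Cycle: yes


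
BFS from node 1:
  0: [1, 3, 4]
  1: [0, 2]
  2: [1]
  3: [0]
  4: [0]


Visit 1, enqueue [0, 2]
Visit 0, enqueue [3, 4]
Visit 2, enqueue []
Visit 3, enqueue []
Visit 4, enqueue []

BFS order: [1, 0, 2, 3, 4]


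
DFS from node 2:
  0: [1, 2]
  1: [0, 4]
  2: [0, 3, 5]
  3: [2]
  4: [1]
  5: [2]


Visit 2, push [5, 3, 0]
Visit 0, push [1]
Visit 1, push [4]
Visit 4, push []
Visit 3, push []
Visit 5, push []

DFS order: [2, 0, 1, 4, 3, 5]


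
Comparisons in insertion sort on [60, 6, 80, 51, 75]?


Algorithm: insertion sort
Input: [60, 6, 80, 51, 75]
Sorted: [6, 51, 60, 75, 80]

7


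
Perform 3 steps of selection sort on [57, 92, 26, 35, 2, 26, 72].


Initial: [57, 92, 26, 35, 2, 26, 72]
Step 1: min=2 at 4
  Swap: [2, 92, 26, 35, 57, 26, 72]
Step 2: min=26 at 2
  Swap: [2, 26, 92, 35, 57, 26, 72]
Step 3: min=26 at 5
  Swap: [2, 26, 26, 35, 57, 92, 72]

After 3 steps: [2, 26, 26, 35, 57, 92, 72]


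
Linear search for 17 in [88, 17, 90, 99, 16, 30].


i=0: 88!=17
i=1: 17==17 found!

Found at 1, 2 comps


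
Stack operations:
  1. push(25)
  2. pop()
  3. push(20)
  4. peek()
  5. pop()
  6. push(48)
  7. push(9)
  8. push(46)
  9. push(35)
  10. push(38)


push(25) -> [25]
pop()->25, []
push(20) -> [20]
peek()->20
pop()->20, []
push(48) -> [48]
push(9) -> [48, 9]
push(46) -> [48, 9, 46]
push(35) -> [48, 9, 46, 35]
push(38) -> [48, 9, 46, 35, 38]

Final stack: [48, 9, 46, 35, 38]


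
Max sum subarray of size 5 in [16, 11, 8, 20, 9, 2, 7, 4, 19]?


[0:5]: 64
[1:6]: 50
[2:7]: 46
[3:8]: 42
[4:9]: 41

Max: 64 at [0:5]


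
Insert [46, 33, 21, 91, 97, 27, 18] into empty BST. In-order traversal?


Insert 46: root
Insert 33: L from 46
Insert 21: L from 46 -> L from 33
Insert 91: R from 46
Insert 97: R from 46 -> R from 91
Insert 27: L from 46 -> L from 33 -> R from 21
Insert 18: L from 46 -> L from 33 -> L from 21

In-order: [18, 21, 27, 33, 46, 91, 97]


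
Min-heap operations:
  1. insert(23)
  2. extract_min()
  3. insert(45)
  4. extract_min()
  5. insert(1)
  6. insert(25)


insert(23) -> [23]
extract_min()->23, []
insert(45) -> [45]
extract_min()->45, []
insert(1) -> [1]
insert(25) -> [1, 25]

Final heap: [1, 25]


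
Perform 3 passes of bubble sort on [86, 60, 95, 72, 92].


Initial: [86, 60, 95, 72, 92]
Pass 1: [60, 86, 72, 92, 95] (3 swaps)
Pass 2: [60, 72, 86, 92, 95] (1 swaps)
Pass 3: [60, 72, 86, 92, 95] (0 swaps)

After 3 passes: [60, 72, 86, 92, 95]


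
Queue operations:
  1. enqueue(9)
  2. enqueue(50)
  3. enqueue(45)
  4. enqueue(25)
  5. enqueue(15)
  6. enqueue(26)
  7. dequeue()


enqueue(9) -> [9]
enqueue(50) -> [9, 50]
enqueue(45) -> [9, 50, 45]
enqueue(25) -> [9, 50, 45, 25]
enqueue(15) -> [9, 50, 45, 25, 15]
enqueue(26) -> [9, 50, 45, 25, 15, 26]
dequeue()->9, [50, 45, 25, 15, 26]

Final queue: [50, 45, 25, 15, 26]


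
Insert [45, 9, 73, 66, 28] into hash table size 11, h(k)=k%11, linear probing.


Insert 45: h=1 -> slot 1
Insert 9: h=9 -> slot 9
Insert 73: h=7 -> slot 7
Insert 66: h=0 -> slot 0
Insert 28: h=6 -> slot 6

Table: [66, 45, None, None, None, None, 28, 73, None, 9, None]


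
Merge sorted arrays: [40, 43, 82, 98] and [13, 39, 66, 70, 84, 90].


Take 13 from B
Take 39 from B
Take 40 from A
Take 43 from A
Take 66 from B
Take 70 from B
Take 82 from A
Take 84 from B
Take 90 from B

Merged: [13, 39, 40, 43, 66, 70, 82, 84, 90, 98]


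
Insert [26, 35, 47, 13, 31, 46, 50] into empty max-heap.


Insert 26: [26]
Insert 35: [35, 26]
Insert 47: [47, 26, 35]
Insert 13: [47, 26, 35, 13]
Insert 31: [47, 31, 35, 13, 26]
Insert 46: [47, 31, 46, 13, 26, 35]
Insert 50: [50, 31, 47, 13, 26, 35, 46]

Final heap: [50, 31, 47, 13, 26, 35, 46]


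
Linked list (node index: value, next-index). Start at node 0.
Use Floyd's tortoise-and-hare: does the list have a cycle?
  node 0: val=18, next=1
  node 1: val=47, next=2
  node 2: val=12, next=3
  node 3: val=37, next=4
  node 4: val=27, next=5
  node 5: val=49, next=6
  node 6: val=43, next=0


Floyd's tortoise (slow, +1) and hare (fast, +2):
  init: slow=0, fast=0
  step 1: slow=1, fast=2
  step 2: slow=2, fast=4
  step 3: slow=3, fast=6
  step 4: slow=4, fast=1
  step 5: slow=5, fast=3
  step 6: slow=6, fast=5
  step 7: slow=0, fast=0
  slow == fast at node 0: cycle detected

Cycle: yes


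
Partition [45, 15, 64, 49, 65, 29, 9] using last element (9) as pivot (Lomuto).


Pivot: 9
Place pivot at 0: [9, 15, 64, 49, 65, 29, 45]

Partitioned: [9, 15, 64, 49, 65, 29, 45]


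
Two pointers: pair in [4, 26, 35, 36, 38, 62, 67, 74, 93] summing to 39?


lo=0(4)+hi=8(93)=97
lo=0(4)+hi=7(74)=78
lo=0(4)+hi=6(67)=71
lo=0(4)+hi=5(62)=66
lo=0(4)+hi=4(38)=42
lo=0(4)+hi=3(36)=40
lo=0(4)+hi=2(35)=39

Yes: 4+35=39


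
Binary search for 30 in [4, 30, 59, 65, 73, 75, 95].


Step 1: lo=0, hi=6, mid=3, val=65
Step 2: lo=0, hi=2, mid=1, val=30

Found at index 1


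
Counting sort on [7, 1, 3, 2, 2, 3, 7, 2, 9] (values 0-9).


Input: [7, 1, 3, 2, 2, 3, 7, 2, 9]
Counts: [0, 1, 3, 2, 0, 0, 0, 2, 0, 1]

Sorted: [1, 2, 2, 2, 3, 3, 7, 7, 9]


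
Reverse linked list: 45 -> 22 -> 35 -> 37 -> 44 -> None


Step 1: curr=45, set curr.next=prev(None) | reversed so far: 45
Step 2: curr=22, set curr.next=prev(45) | reversed so far: 22 -> 45
Step 3: curr=35, set curr.next=prev(22) | reversed so far: 35 -> 22 -> 45
Step 4: curr=37, set curr.next=prev(35) | reversed so far: 37 -> 35 -> 22 -> 45
Step 5: curr=44, set curr.next=prev(37) | reversed so far: 44 -> 37 -> 35 -> 22 -> 45

44 -> 37 -> 35 -> 22 -> 45 -> None


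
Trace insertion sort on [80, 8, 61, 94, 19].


Initial: [80, 8, 61, 94, 19]
Insert 8: [8, 80, 61, 94, 19]
Insert 61: [8, 61, 80, 94, 19]
Insert 94: [8, 61, 80, 94, 19]
Insert 19: [8, 19, 61, 80, 94]

Sorted: [8, 19, 61, 80, 94]


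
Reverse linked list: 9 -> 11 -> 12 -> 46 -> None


Step 1: curr=9, set curr.next=prev(None) | reversed so far: 9
Step 2: curr=11, set curr.next=prev(9) | reversed so far: 11 -> 9
Step 3: curr=12, set curr.next=prev(11) | reversed so far: 12 -> 11 -> 9
Step 4: curr=46, set curr.next=prev(12) | reversed so far: 46 -> 12 -> 11 -> 9

46 -> 12 -> 11 -> 9 -> None


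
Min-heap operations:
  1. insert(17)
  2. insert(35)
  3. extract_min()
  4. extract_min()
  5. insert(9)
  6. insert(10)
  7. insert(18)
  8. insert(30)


insert(17) -> [17]
insert(35) -> [17, 35]
extract_min()->17, [35]
extract_min()->35, []
insert(9) -> [9]
insert(10) -> [9, 10]
insert(18) -> [9, 10, 18]
insert(30) -> [9, 10, 18, 30]

Final heap: [9, 10, 18, 30]
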